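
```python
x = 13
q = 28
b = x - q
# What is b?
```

Trace:
`x = 13` → x = 13
`q = 28` → q = 28
`b = x - q` → b = -15
So b = -15

Answer: -15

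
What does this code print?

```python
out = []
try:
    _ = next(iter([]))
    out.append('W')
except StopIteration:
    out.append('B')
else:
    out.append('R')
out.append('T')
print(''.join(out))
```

Execution trace: 'B' (except StopIteration) → 'T' (after the try/except). Output: BT

Answer: BT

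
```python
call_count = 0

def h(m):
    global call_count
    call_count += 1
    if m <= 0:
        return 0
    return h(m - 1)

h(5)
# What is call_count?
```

Linear recursion stepping by 1: 6 calls from m=5 down to ≤0.

Answer: 6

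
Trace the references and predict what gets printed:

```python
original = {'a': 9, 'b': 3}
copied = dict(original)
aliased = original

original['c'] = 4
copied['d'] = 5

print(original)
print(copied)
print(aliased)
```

Key concept: dict() creates copy, assignment creates alias.
Step by step:
`original = {'a': 9, 'b': 3}` → original = {'a': 9, 'b': 3}
`copied = dict(original)` → copied = {'a': 9, 'b': 3}
`aliased = original` → aliased = {'a': 9, 'b': 3} (same object as original)
`original['c'] = 4` → original = {'a': 9, 'b': 3, 'c': 4} (same object as aliased); aliased = {'a': 9, 'b': 3, 'c': 4} (same object as original)
`copied['d'] = 5` → copied = {'a': 9, 'b': 3, 'd': 5}
`print(original)` → prints {'a': 9, 'b': 3, 'c': 4}
`print(copied)` → prints {'a': 9, 'b': 3, 'd': 5}
`print(aliased)` → prints {'a': 9, 'b': 3, 'c': 4}

Answer:
{'a': 9, 'b': 3, 'c': 4}
{'a': 9, 'b': 3, 'd': 5}
{'a': 9, 'b': 3, 'c': 4}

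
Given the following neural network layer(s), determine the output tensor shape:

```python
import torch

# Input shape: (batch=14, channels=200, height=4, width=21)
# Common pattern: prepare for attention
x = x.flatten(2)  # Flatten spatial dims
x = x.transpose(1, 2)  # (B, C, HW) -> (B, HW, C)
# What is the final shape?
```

Input: (14, 200, 4, 21) -> after flatten(2): (14, 200, 84) -> Output: (14, 84, 200)

Answer: (14, 84, 200)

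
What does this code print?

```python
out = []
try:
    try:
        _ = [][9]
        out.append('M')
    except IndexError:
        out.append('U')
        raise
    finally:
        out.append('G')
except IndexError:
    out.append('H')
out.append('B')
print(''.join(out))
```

Execution trace: 'U' (inner except IndexError) → 'G' (inner finally) → 'H' (outer except IndexError) → 'B' (after the try/except). Output: UGHB

Answer: UGHB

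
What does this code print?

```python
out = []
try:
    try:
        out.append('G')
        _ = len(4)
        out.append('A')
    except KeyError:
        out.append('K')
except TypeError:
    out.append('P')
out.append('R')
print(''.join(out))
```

Execution trace: 'G' (try body) → 'P' (outer except TypeError) → 'R' (after the try/except). Output: GPR

Answer: GPR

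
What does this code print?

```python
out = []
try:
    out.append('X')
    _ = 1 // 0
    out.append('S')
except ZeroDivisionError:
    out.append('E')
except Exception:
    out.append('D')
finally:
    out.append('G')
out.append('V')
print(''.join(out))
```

Execution trace: 'X' (try body) → 'E' (except ZeroDivisionError) → 'G' (finally) → 'V' (after the try/except). Output: XEGV

Answer: XEGV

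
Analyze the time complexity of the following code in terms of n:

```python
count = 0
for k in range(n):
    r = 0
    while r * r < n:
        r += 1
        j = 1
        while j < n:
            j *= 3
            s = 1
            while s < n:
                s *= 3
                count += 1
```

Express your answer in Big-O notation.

Each loop level contributes: n × √n × log n × log n. Multiplying the contributions gives O(n√n log² n).

Answer: O(n√n log² n)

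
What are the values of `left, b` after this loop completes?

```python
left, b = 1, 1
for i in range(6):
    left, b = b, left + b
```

Fibonacci: after 6 iterations
`left, b` takes the values: (1, 1) → (1, 2) → (2, 3) → (3, 5) → (5, 8) → (8, 13) → (13, 21)

Answer: 13, 21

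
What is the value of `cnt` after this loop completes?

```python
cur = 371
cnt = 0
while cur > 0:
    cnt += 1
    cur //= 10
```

Count digits by repeated division by 10
`cnt` takes the values: 0 → 1 → 2 → 3

Answer: 3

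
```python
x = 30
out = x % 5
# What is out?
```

Trace:
`x = 30` → x = 30
`out = x % 5` → out = 0
So out = 0

Answer: 0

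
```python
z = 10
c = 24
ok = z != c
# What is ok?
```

Trace:
`z = 10` → z = 10
`c = 24` → c = 24
`ok = z != c` → ok = True
So ok = True

Answer: True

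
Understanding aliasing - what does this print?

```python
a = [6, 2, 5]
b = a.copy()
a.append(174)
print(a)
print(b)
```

Key concept: list.copy() creates independent copy.
Step by step:
`a = [6, 2, 5]` → a = [6, 2, 5]
`b = a.copy()` → b = [6, 2, 5]
`a.append(174)` → a = [6, 2, 5, 174]
`print(a)` → prints [6, 2, 5, 174]
`print(b)` → prints [6, 2, 5]

Answer:
[6, 2, 5, 174]
[6, 2, 5]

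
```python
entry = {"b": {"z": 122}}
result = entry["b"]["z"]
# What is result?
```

Trace:
`entry = {"b": {"z": 122}}` → entry = {'b': {'z': 122}}
`result = entry["b"]["z"]` → result = 122
So result = 122

Answer: 122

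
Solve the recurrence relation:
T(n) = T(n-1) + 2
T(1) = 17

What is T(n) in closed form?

Unrolling: T(n) = T(1) + 2·(n-1) = 17 + 2(n-1) = 2n + 15.

Answer: T(n) = 2n + 15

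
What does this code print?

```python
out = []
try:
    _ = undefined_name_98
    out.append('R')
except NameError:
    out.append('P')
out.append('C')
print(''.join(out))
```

Execution trace: 'P' (except NameError) → 'C' (after the try/except). Output: PC

Answer: PC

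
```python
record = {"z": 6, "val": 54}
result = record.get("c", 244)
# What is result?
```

Trace:
`record = {"z": 6, "val": 54}` → record = {'z': 6, 'val': 54}
`result = record.get("c", 244)` → result = 244
So result = 244

Answer: 244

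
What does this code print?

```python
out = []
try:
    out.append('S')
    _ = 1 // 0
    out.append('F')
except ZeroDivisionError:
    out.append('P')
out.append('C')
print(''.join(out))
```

Execution trace: 'S' (try body) → 'P' (except ZeroDivisionError) → 'C' (after the try/except). Output: SPC

Answer: SPC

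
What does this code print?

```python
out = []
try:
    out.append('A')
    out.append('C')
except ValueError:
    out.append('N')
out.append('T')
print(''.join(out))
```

Execution trace: 'A' (try body) → 'C' (try body, no exception) → 'T' (after the try/except). Output: ACT

Answer: ACT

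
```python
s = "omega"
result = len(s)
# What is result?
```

Trace:
`s = "omega"` → s = 'omega'
`result = len(s)` → result = 5
So result = 5

Answer: 5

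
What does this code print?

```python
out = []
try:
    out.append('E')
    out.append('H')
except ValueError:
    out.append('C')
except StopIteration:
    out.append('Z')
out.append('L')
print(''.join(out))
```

Execution trace: 'E' (try body) → 'H' (try body, no exception) → 'L' (after the try/except). Output: EHL

Answer: EHL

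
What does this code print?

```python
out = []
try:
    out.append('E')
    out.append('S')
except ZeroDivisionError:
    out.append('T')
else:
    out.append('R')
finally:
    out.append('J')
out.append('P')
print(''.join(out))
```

Execution trace: 'E' (try body) → 'S' (try body, no exception) → 'R' (else) → 'J' (finally) → 'P' (after the try/except). Output: ESRJP

Answer: ESRJP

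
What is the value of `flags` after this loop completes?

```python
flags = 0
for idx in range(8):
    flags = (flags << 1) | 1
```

Build 8 consecutive 1-bits: 0b11111111
`flags` takes the values: 0 → 1 → 3 → 7 → 15 → 31 → 63 → 127 → 255

Answer: 255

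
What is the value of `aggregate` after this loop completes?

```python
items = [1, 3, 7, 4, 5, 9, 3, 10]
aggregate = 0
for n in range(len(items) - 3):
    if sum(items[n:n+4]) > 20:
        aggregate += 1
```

Count windows with sum > 20
`aggregate` takes the values: 0 → 1 → 2 → 3

Answer: 3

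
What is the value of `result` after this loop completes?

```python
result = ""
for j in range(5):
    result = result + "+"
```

Repeat '+' 5 times
`result` takes the values: "" → "+" → "++" → "+++" → "++++" → "+++++"

Answer: "+++++"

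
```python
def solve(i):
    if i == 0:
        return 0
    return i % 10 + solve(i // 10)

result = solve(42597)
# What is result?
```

Sum of digits of 42597: 7 + 9 + 5 + 2 + 4 = 27

Answer: 27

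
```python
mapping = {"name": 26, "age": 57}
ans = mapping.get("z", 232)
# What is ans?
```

Trace:
`mapping = {"name": 26, "age": 57}` → mapping = {'name': 26, 'age': 57}
`ans = mapping.get("z", 232)` → ans = 232
So ans = 232

Answer: 232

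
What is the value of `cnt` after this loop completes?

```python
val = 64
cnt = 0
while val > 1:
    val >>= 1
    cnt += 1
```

Count right shifts until 1
`cnt` takes the values: 0 → 1 → 2 → 3 → 4 → 5 → 6

Answer: 6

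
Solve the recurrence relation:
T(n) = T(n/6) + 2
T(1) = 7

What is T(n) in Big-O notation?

Each step divides n by 6 and adds 2. After log_6(n) steps we reach T(1)=7. So T(n) = 2·log_6(n) + 7 = O(log n).

Answer: O(log n)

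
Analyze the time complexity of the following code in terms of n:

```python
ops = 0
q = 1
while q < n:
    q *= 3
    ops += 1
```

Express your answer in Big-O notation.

Each loop level contributes: log n. Multiplying the contributions gives O(log n).

Answer: O(log n)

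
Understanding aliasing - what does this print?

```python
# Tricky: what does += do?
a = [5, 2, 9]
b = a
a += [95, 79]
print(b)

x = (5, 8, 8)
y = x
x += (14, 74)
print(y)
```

Key concept: += behavior differs for mutable vs immutable.
Step by step:
`a = [5, 2, 9]` → a = [5, 2, 9]
`b = a` → b = [5, 2, 9] (same object as a)
`a += [95, 79]` → a = [5, 2, 9, 95, 79] (same object as b); b = [5, 2, 9, 95, 79] (same object as a)
`print(b)` → prints [5, 2, 9, 95, 79]
`x = (5, 8, 8)` → x = (5, 8, 8)
`y = x` → y = (5, 8, 8)
`x += (14, 74)` → x = (5, 8, 8, 14, 74)
`print(y)` → prints (5, 8, 8)

Answer:
[5, 2, 9, 95, 79]
(5, 8, 8)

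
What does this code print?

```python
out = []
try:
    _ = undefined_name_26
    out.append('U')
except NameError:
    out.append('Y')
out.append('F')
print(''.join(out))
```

Execution trace: 'Y' (except NameError) → 'F' (after the try/except). Output: YF

Answer: YF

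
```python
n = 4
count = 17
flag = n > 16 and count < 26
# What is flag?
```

Trace:
`n = 4` → n = 4
`count = 17` → count = 17
`flag = n > 16 and count < 26` → flag = False
So flag = False

Answer: False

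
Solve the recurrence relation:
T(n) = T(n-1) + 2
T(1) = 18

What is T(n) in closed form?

Unrolling: T(n) = T(1) + 2·(n-1) = 18 + 2(n-1) = 2n + 16.

Answer: T(n) = 2n + 16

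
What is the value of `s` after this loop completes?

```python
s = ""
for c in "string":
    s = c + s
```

Reverse 'string'
`s` takes the values: "" → "s" → "ts" → "rts" → "irts" → "nirts" → "gnirts"

Answer: "gnirts"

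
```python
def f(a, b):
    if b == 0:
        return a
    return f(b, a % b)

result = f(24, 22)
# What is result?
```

f(24, 22) -> f(22, 2) -> f(2, 0) -> 2

Answer: 2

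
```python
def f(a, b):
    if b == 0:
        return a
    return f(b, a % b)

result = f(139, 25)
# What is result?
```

f(139, 25) -> f(25, 14) -> f(14, 11) -> f(11, 3) -> f(3, 2) -> f(2, 1) -> f(1, 0) -> 1

Answer: 1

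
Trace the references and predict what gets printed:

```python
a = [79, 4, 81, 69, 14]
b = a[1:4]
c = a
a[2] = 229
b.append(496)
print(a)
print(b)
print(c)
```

Key concept: slice vs alias.
Step by step:
`a = [79, 4, 81, 69, 14]` → a = [79, 4, 81, 69, 14]
`b = a[1:4]` → b = [4, 81, 69]
`c = a` → c = [79, 4, 81, 69, 14] (same object as a)
`a[2] = 229` → a = [79, 4, 229, 69, 14] (same object as c); c = [79, 4, 229, 69, 14] (same object as a)
`b.append(496)` → b = [4, 81, 69, 496]
`print(a)` → prints [79, 4, 229, 69, 14]
`print(b)` → prints [4, 81, 69, 496]
`print(c)` → prints [79, 4, 229, 69, 14]

Answer:
[79, 4, 229, 69, 14]
[4, 81, 69, 496]
[79, 4, 229, 69, 14]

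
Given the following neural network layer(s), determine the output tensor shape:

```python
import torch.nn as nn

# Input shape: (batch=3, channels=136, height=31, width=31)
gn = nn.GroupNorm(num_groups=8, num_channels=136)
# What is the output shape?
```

Input: (3, 136, 31, 31) -> Output: (3, 136, 31, 31)

Answer: (3, 136, 31, 31)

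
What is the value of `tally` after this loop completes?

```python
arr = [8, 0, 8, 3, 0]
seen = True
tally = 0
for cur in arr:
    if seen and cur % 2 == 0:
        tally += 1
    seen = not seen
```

Count even values at even positions
`tally` takes the values: 0 → 1 → 2 → 3

Answer: 3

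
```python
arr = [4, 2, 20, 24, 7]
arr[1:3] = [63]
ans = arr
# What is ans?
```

Trace:
`arr = [4, 2, 20, 24, 7]` → arr = [4, 2, 20, 24, 7]
`arr[1:3] = [63]` → arr = [4, 63, 24, 7]
`ans = arr` → ans = [4, 63, 24, 7]
So ans = [4, 63, 24, 7]

Answer: [4, 63, 24, 7]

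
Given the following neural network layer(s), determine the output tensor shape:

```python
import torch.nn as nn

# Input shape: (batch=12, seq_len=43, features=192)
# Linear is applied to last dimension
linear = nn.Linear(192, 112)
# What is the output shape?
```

Input: (12, 43, 192) -> Output: (12, 43, 112)

Answer: (12, 43, 112)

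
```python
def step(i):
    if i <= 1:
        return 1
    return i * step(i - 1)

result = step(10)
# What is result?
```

step(10) = 10 * 9 * 8 * 7 * 6 * 5 * 4 * 3 * 2 * 1 = 3628800

Answer: 3628800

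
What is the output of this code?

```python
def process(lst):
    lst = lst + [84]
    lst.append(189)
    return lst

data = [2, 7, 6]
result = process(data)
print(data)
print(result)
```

Key concept: rebinding parameter vs mutation.
Step by step:
`data = [2, 7, 6]` → data = [2, 7, 6]
`result = process(data)` → result = [2, 7, 6, 84, 189]
`print(data)` → prints [2, 7, 6]
`print(result)` → prints [2, 7, 6, 84, 189]

Answer:
[2, 7, 6]
[2, 7, 6, 84, 189]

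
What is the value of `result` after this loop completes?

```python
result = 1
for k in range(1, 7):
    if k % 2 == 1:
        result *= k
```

Product of odd numbers 1 to 6
`result` takes the values: 1 → 3 → 15

Answer: 15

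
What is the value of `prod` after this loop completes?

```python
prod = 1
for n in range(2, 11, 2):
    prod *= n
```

Product of even numbers 2 to 10
`prod` takes the values: 1 → 2 → 8 → 48 → 384 → 3840

Answer: 3840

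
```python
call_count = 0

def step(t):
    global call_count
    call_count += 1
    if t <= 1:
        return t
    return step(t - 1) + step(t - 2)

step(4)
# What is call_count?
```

Calls(t) = 1 + Calls(t-1) + Calls(t-2); Calls(0)=Calls(1)=1. For t=4 this gives 9.

Answer: 9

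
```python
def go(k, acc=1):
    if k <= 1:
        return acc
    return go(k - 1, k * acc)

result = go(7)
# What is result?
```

Accumulator trace (n, acc): (7, 1) -> (6, 7) -> (5, 42) -> (4, 210) -> (3, 840) -> (2, 2520) -> (1, 5040) -> return 5040

Answer: 5040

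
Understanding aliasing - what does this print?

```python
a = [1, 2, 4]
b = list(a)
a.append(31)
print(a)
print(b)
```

Key concept: list() constructor creates copy.
Step by step:
`a = [1, 2, 4]` → a = [1, 2, 4]
`b = list(a)` → b = [1, 2, 4]
`a.append(31)` → a = [1, 2, 4, 31]
`print(a)` → prints [1, 2, 4, 31]
`print(b)` → prints [1, 2, 4]

Answer:
[1, 2, 4, 31]
[1, 2, 4]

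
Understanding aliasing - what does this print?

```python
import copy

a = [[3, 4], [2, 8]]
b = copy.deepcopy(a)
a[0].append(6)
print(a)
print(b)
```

Key concept: deep copy is fully independent.
Step by step:
`a = [[3, 4], [2, 8]]` → a = [[3, 4], [2, 8]]
`b = copy.deepcopy(a)` → b = [[3, 4], [2, 8]]
`a[0].append(6)` → a = [[3, 4, 6], [2, 8]]
`print(a)` → prints [[3, 4, 6], [2, 8]]
`print(b)` → prints [[3, 4], [2, 8]]

Answer:
[[3, 4, 6], [2, 8]]
[[3, 4], [2, 8]]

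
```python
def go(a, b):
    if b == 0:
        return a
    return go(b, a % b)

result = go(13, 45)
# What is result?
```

go(13, 45) -> go(45, 13) -> go(13, 6) -> go(6, 1) -> go(1, 0) -> 1

Answer: 1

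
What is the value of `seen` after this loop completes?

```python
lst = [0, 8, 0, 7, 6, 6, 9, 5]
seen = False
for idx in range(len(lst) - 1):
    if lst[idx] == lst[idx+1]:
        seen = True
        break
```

Check consecutive duplicates in [0, 8, 0, 7, 6, 6, 9, 5]
`seen` takes the values: False → True

Answer: True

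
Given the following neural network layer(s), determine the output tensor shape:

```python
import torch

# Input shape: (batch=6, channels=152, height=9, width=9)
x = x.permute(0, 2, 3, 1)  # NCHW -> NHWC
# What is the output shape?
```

Input: (6, 152, 9, 9) -> Output: (6, 9, 9, 152)

Answer: (6, 9, 9, 152)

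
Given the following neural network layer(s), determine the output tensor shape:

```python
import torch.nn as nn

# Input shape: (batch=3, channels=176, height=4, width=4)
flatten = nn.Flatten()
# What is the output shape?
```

Input: (3, 176, 4, 4) -> Output: (3, 2816)

Answer: (3, 2816)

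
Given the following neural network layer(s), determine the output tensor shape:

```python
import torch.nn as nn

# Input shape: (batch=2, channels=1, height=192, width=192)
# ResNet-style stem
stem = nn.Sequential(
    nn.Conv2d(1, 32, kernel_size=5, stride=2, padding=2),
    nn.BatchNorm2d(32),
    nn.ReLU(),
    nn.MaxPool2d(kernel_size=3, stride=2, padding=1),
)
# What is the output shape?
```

Input: (2, 1, 192, 192) -> after Conv2d 5x5 stride=2: (2, 32, 96, 96) -> Output: (2, 32, 48, 48)

Answer: (2, 32, 48, 48)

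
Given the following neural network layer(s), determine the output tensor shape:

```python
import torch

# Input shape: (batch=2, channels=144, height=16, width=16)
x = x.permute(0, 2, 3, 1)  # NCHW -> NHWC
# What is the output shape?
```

Input: (2, 144, 16, 16) -> Output: (2, 16, 16, 144)

Answer: (2, 16, 16, 144)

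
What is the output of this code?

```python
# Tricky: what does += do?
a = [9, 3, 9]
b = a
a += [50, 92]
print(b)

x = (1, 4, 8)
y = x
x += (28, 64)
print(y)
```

Key concept: += behavior differs for mutable vs immutable.
Step by step:
`a = [9, 3, 9]` → a = [9, 3, 9]
`b = a` → b = [9, 3, 9] (same object as a)
`a += [50, 92]` → a = [9, 3, 9, 50, 92] (same object as b); b = [9, 3, 9, 50, 92] (same object as a)
`print(b)` → prints [9, 3, 9, 50, 92]
`x = (1, 4, 8)` → x = (1, 4, 8)
`y = x` → y = (1, 4, 8)
`x += (28, 64)` → x = (1, 4, 8, 28, 64)
`print(y)` → prints (1, 4, 8)

Answer:
[9, 3, 9, 50, 92]
(1, 4, 8)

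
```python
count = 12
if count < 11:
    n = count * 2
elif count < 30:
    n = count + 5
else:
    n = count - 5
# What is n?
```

Trace:
`count = 12` → count = 12
`if count < 11: ...` → count < 11 is False, count < 30 is True → n = 17
So n = 17

Answer: 17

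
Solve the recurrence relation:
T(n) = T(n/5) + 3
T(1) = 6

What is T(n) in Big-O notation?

Each step divides n by 5 and adds 3. After log_5(n) steps we reach T(1)=6. So T(n) = 3·log_5(n) + 6 = O(log n).

Answer: O(log n)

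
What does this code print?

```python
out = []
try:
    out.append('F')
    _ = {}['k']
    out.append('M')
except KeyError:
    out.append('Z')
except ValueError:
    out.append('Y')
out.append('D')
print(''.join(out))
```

Execution trace: 'F' (try body) → 'Z' (except KeyError) → 'D' (after the try/except). Output: FZD

Answer: FZD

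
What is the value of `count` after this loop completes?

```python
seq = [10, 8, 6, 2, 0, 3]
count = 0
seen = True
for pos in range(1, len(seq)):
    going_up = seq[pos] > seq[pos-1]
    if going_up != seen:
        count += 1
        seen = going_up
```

Count direction changes in [10, 8, 6, 2, 0, 3]
`count` takes the values: 0 → 1 → 2

Answer: 2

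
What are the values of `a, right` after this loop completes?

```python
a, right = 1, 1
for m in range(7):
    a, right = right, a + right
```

Fibonacci: after 7 iterations
`a, right` takes the values: (1, 1) → (1, 2) → (2, 3) → (3, 5) → (5, 8) → (8, 13) → (13, 21) → (21, 34)

Answer: 21, 34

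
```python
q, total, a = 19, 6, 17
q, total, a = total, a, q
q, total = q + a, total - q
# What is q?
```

Trace:
`q, total, a = 19, 6, 17` → q = 19; total = 6; a = 17
`q, total, a = total, a, q` → q = 6; total = 17; a = 19
`q, total = q + a, total - q` → q = 25; total = 11
So q = 25

Answer: 25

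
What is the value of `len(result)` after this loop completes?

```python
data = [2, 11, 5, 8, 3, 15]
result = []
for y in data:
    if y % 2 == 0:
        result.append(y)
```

Count even numbers in [2, 11, 5, 8, 3, 15]
`result` takes the values: [] → [2] → [2, 8]
So `len(result)` = 2

Answer: 2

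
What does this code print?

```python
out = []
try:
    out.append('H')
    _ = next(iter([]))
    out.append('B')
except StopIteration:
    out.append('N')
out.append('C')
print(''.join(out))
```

Execution trace: 'H' (try body) → 'N' (except StopIteration) → 'C' (after the try/except). Output: HNC

Answer: HNC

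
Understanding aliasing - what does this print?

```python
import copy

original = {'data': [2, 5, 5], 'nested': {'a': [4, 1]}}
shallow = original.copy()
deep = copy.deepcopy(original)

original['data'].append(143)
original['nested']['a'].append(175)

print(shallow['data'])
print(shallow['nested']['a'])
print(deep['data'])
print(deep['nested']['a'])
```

Key concept: comparing shallow vs deep copy.
Step by step:
`original = {'data': [2, 5, 5], 'nested': {'a': [4, 1]}}` → original = {'data': [2, 5, 5], 'nested': {'a': [4, 1]}}
`shallow = original.copy()` → shallow = {'data': [2, 5, 5], 'nested': {'a': [4, 1]}}
`deep = copy.deepcopy(original)` → deep = {'data': [2, 5, 5], 'nested': {'a': [4, 1]}}
`original['data'].append(143)` → original = {'data': [2, 5, 5, 143], 'nested': {'a': [4, 1]}}; shallow = {'data': [2, 5, 5, 143], 'nested': {'a': [4, 1]}}
`original['nested']['a'].append(175)` → original = {'data': [2, 5, 5, 143], 'nested': {'a': [4, 1, 175]}}; shallow = {'data': [2, 5, 5, 143], 'nested': {'a': [4, 1, 175]}}
`print(shallow['data'])` → prints [2, 5, 5, 143]
`print(shallow['nested']['a'])` → prints [4, 1, 175]
`print(deep['data'])` → prints [2, 5, 5]
`print(deep['nested']['a'])` → prints [4, 1]

Answer:
[2, 5, 5, 143]
[4, 1, 175]
[2, 5, 5]
[4, 1]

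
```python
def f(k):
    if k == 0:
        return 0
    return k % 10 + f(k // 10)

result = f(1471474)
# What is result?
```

Sum of digits of 1471474: 4 + 7 + 4 + 1 + 7 + 4 + 1 = 28

Answer: 28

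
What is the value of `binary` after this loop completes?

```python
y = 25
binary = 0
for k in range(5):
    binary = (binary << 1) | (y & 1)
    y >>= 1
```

Reverse lowest 5 bits of 25
`binary` takes the values: 0 → 1 → 2 → 4 → 9 → 19

Answer: 19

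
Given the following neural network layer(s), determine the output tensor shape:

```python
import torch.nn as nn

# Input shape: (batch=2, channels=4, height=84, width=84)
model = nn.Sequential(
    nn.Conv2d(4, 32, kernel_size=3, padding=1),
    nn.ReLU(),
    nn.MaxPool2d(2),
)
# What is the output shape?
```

Input: (2, 4, 84, 84) -> after Conv2d: (2, 32, 84, 84) -> after ReLU: (2, 32, 84, 84) -> Output: (2, 32, 42, 42)

Answer: (2, 32, 42, 42)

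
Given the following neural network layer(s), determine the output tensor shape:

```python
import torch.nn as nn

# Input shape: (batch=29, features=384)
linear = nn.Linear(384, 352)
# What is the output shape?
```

Input: (29, 384) -> Output: (29, 352)

Answer: (29, 352)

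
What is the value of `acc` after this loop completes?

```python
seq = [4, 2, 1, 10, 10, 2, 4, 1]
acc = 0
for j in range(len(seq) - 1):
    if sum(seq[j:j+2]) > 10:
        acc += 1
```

Count windows with sum > 10
`acc` takes the values: 0 → 1 → 2 → 3

Answer: 3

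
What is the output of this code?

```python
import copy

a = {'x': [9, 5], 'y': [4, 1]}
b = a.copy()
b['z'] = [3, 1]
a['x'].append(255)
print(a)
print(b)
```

Key concept: shallow copy of dict with mutable values.
Step by step:
`a = {'x': [9, 5], 'y': [4, 1]}` → a = {'x': [9, 5], 'y': [4, 1]}
`b = a.copy()` → b = {'x': [9, 5], 'y': [4, 1]}
`b['z'] = [3, 1]` → b = {'x': [9, 5], 'y': [4, 1], 'z': [3, 1]}
`a['x'].append(255)` → a = {'x': [9, 5, 255], 'y': [4, 1]}; b = {'x': [9, 5, 255], 'y': [4, 1], 'z': [3, 1]}
`print(a)` → prints {'x': [9, 5, 255], 'y': [4, 1]}
`print(b)` → prints {'x': [9, 5, 255], 'y': [4, 1], 'z': [3, 1]}

Answer:
{'x': [9, 5, 255], 'y': [4, 1]}
{'x': [9, 5, 255], 'y': [4, 1], 'z': [3, 1]}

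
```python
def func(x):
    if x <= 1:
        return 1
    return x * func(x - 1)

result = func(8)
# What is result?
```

func(8) = 8 * 7 * 6 * 5 * 4 * 3 * 2 * 1 = 40320

Answer: 40320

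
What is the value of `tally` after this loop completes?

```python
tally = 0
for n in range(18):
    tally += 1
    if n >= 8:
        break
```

Loop breaks when n reaches 8, tally is 9
`tally` takes the values: 0 → 1 → 2 → 3 → 4 → 5 → 6 → 7 → 8 → 9

Answer: 9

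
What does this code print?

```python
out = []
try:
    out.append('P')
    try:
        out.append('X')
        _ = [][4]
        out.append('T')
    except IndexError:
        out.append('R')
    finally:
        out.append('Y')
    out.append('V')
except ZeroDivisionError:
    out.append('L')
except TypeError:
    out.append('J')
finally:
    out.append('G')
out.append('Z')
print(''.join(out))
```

Execution trace: 'P' (try body) → 'X' (inner try body) → 'R' (inner except IndexError) → 'Y' (inner finally) → 'V' (try body, no exception) → 'G' (finally) → 'Z' (after the try/except). Output: PXRYVGZ

Answer: PXRYVGZ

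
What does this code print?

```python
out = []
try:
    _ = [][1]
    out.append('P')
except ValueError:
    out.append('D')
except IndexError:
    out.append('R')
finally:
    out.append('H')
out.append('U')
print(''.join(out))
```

Execution trace: 'R' (except IndexError) → 'H' (finally) → 'U' (after the try/except). Output: RHU

Answer: RHU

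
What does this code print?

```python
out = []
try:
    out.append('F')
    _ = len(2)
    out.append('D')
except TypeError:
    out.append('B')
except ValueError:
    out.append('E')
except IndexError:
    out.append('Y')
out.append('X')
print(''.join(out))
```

Execution trace: 'F' (try body) → 'B' (except TypeError) → 'X' (after the try/except). Output: FBX

Answer: FBX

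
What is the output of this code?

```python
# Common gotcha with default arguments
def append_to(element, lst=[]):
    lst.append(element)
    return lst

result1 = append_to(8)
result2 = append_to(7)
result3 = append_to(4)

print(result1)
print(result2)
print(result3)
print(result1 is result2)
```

Key concept: mutable default argument gotcha.
Step by step:
`result1 = append_to(8)` → result1 = [8]
`result2 = append_to(7)` → result1 = [8, 7] (same object as result2); result2 = [8, 7] (same object as result1)
`result3 = append_to(4)` → result1 = [8, 7, 4] (same object as result2, result3); result2 = [8, 7, 4] (same object as result1, result3); result3 = [8, 7, 4] (same object as result1, result2)
`print(result1)` → prints [8, 7, 4]
`print(result2)` → prints [8, 7, 4]
`print(result3)` → prints [8, 7, 4]
`print(result1 is result2)` → prints True

Answer:
[8, 7, 4]
[8, 7, 4]
[8, 7, 4]
True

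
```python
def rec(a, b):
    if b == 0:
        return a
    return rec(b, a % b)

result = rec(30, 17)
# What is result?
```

rec(30, 17) -> rec(17, 13) -> rec(13, 4) -> rec(4, 1) -> rec(1, 0) -> 1

Answer: 1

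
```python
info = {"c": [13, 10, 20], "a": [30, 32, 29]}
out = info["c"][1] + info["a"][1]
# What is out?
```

Trace:
`info = {"c": [13, 10, 20], "a": [30, 32, 29]}` → info = {'c': [13, 10, 20], 'a': [30, 32, 29]}
`out = info["c"][1] + info["a"][1]` → out = 42
So out = 42

Answer: 42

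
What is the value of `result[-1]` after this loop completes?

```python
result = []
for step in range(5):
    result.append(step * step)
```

Last element of squares 0 to 4
`result` takes the values: [] → [0] → [0, 1] → [0, 1, 4] → [0, 1, 4, 9] → [0, 1, 4, 9, 16]
So `result[-1]` = 16

Answer: 16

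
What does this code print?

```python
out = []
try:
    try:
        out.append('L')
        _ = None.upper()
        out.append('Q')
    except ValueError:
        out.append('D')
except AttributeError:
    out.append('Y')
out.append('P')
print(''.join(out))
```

Execution trace: 'L' (try body) → 'Y' (outer except AttributeError) → 'P' (after the try/except). Output: LYP

Answer: LYP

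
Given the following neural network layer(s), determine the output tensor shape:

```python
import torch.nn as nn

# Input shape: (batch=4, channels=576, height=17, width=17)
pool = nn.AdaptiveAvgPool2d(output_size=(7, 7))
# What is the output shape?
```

Input: (4, 576, 17, 17) -> Output: (4, 576, 7, 7)

Answer: (4, 576, 7, 7)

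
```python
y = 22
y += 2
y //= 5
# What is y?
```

Trace:
`y = 22` → y = 22
`y += 2` → y = 24
`y //= 5` → y = 4
So y = 4

Answer: 4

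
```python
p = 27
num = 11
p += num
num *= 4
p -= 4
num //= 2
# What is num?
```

Trace:
`p = 27` → p = 27
`num = 11` → num = 11
`p += num` → p = 38
`num *= 4` → num = 44
`p -= 4` → p = 34
`num //= 2` → num = 22
So num = 22

Answer: 22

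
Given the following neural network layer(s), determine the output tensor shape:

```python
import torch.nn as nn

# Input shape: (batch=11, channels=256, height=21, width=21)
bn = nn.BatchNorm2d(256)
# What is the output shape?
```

Input: (11, 256, 21, 21) -> Output: (11, 256, 21, 21)

Answer: (11, 256, 21, 21)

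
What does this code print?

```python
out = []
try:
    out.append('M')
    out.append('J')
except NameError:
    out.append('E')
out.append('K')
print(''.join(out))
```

Execution trace: 'M' (try body) → 'J' (try body, no exception) → 'K' (after the try/except). Output: MJK

Answer: MJK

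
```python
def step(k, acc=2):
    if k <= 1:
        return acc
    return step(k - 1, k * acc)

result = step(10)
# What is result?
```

Accumulator trace (n, acc): (10, 2) -> (9, 20) -> (8, 180) -> (7, 1440) -> (6, 10080) -> (5, 60480) -> (4, 302400) -> (3, 1209600) -> (2, 3628800) -> (1, 7257600) -> return 7257600

Answer: 7257600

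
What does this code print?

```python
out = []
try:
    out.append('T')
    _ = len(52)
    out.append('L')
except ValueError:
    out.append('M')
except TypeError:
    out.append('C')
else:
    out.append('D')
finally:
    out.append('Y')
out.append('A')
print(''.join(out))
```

Execution trace: 'T' (try body) → 'C' (except TypeError) → 'Y' (finally) → 'A' (after the try/except). Output: TCYA

Answer: TCYA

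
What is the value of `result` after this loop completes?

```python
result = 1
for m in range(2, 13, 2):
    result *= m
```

Product of even numbers 2 to 12
`result` takes the values: 1 → 2 → 8 → 48 → 384 → 3840 → 46080

Answer: 46080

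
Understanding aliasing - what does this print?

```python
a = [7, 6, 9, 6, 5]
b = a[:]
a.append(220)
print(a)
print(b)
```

Key concept: slice [:] creates copy.
Step by step:
`a = [7, 6, 9, 6, 5]` → a = [7, 6, 9, 6, 5]
`b = a[:]` → b = [7, 6, 9, 6, 5]
`a.append(220)` → a = [7, 6, 9, 6, 5, 220]
`print(a)` → prints [7, 6, 9, 6, 5, 220]
`print(b)` → prints [7, 6, 9, 6, 5]

Answer:
[7, 6, 9, 6, 5, 220]
[7, 6, 9, 6, 5]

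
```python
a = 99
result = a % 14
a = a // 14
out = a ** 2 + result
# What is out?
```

Trace:
`a = 99` → a = 99
`result = a % 14` → result = 1
`a = a // 14` → a = 7
`out = a ** 2 + result` → out = 50
So out = 50

Answer: 50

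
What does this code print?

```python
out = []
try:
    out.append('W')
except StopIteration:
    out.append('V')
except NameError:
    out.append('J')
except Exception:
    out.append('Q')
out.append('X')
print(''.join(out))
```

Execution trace: 'W' (try body, no exception) → 'X' (after the try/except). Output: WX

Answer: WX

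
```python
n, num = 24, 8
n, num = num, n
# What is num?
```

Trace:
`n, num = 24, 8` → n = 24; num = 8
`n, num = num, n` → n = 8; num = 24
So num = 24

Answer: 24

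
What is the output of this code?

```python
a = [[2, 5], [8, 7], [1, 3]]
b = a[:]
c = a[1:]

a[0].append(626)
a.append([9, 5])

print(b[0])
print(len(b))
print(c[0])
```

Key concept: slice with nested mutation.
Step by step:
`a = [[2, 5], [8, 7], [1, 3]]` → a = [[2, 5], [8, 7], [1, 3]]
`b = a[:]` → b = [[2, 5], [8, 7], [1, 3]]
`c = a[1:]` → c = [[8, 7], [1, 3]]
`a[0].append(626)` → a = [[2, 5, 626], [8, 7], [1, 3]]; b = [[2, 5, 626], [8, 7], [1, 3]]
`a.append([9, 5])` → a = [[2, 5, 626], [8, 7], [1, 3], [9, 5]]
`print(b[0])` → prints [2, 5, 626]
`print(len(b))` → prints 3
`print(c[0])` → prints [8, 7]

Answer:
[2, 5, 626]
3
[8, 7]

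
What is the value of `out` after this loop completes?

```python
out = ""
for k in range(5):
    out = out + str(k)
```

Concatenate digits 0 to 4
`out` takes the values: "" → "0" → "01" → "012" → "0123" → "01234"

Answer: "01234"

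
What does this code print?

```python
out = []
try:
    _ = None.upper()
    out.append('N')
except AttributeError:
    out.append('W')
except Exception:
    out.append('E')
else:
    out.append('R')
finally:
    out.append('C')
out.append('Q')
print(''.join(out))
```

Execution trace: 'W' (except AttributeError) → 'C' (finally) → 'Q' (after the try/except). Output: WCQ

Answer: WCQ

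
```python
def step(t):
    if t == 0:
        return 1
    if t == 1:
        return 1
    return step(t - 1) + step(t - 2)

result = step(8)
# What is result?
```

Build up from base cases: step(0)=1, step(1)=1, step(2)=2, step(3)=3, step(4)=5, step(5)=8, step(6)=13, ..., step(8)=34

Answer: 34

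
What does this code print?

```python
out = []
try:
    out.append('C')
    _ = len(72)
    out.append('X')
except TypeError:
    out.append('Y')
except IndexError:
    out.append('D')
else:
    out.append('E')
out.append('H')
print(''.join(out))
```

Execution trace: 'C' (try body) → 'Y' (except TypeError) → 'H' (after the try/except). Output: CYH

Answer: CYH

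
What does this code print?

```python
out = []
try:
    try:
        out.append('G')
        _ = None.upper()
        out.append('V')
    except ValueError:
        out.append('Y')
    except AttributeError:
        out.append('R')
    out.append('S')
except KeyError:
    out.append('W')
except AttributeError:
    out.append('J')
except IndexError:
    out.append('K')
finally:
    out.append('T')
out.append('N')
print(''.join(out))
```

Execution trace: 'G' (inner try body) → 'R' (inner except AttributeError) → 'S' (try body, no exception) → 'T' (finally) → 'N' (after the try/except). Output: GRSTN

Answer: GRSTN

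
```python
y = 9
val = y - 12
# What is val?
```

Trace:
`y = 9` → y = 9
`val = y - 12` → val = -3
So val = -3

Answer: -3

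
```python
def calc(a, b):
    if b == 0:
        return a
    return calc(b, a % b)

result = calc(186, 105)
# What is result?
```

calc(186, 105) -> calc(105, 81) -> calc(81, 24) -> calc(24, 9) -> calc(9, 6) -> calc(6, 3) -> calc(3, 0) -> 3

Answer: 3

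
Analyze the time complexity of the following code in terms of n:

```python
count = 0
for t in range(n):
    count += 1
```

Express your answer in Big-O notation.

Each loop level contributes: n. Multiplying the contributions gives O(n).

Answer: O(n)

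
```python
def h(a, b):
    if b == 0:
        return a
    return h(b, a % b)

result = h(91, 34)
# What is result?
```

h(91, 34) -> h(34, 23) -> h(23, 11) -> h(11, 1) -> h(1, 0) -> 1

Answer: 1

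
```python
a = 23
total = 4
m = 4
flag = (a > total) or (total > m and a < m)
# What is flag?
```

Trace:
`a = 23` → a = 23
`total = 4` → total = 4
`m = 4` → m = 4
`flag = (a > total) or (total > m and a < m)` → flag = True
So flag = True

Answer: True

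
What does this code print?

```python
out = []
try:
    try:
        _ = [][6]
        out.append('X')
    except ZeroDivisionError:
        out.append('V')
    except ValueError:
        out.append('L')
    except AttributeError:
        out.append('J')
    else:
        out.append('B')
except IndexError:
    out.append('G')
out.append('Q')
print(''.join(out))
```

Execution trace: 'G' (outer except IndexError) → 'Q' (after the try/except). Output: GQ

Answer: GQ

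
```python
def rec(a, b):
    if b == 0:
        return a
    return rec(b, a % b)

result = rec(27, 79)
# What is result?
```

rec(27, 79) -> rec(79, 27) -> rec(27, 25) -> rec(25, 2) -> rec(2, 1) -> rec(1, 0) -> 1

Answer: 1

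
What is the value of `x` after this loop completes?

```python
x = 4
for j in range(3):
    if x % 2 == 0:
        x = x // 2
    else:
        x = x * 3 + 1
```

Collatz-style transformation from 4
`x` takes the values: 4 → 2 → 1 → 4

Answer: 4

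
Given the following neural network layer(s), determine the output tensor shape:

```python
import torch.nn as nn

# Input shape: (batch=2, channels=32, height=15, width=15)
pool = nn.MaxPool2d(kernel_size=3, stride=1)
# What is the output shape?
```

Input: (2, 32, 15, 15) -> Output: (2, 32, 13, 13)

Answer: (2, 32, 13, 13)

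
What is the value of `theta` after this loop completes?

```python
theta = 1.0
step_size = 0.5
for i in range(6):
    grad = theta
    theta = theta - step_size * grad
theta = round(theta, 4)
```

Gradient descent: w = 1.0 * (1 - 0.5)^6
`theta` takes the values: 1.0 → 0.5 → 0.25 → 0.125 → 0.0625 → 0.03125 → 0.015625 → 0.0156

Answer: 0.0156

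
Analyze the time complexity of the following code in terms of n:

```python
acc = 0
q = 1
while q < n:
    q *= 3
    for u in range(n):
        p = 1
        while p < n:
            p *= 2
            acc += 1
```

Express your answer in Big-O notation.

Each loop level contributes: log n × n × log n. Multiplying the contributions gives O(n log² n).

Answer: O(n log² n)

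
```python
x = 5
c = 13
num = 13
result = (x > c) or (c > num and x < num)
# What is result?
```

Trace:
`x = 5` → x = 5
`c = 13` → c = 13
`num = 13` → num = 13
`result = (x > c) or (c > num and x < num)` → result = False
So result = False

Answer: False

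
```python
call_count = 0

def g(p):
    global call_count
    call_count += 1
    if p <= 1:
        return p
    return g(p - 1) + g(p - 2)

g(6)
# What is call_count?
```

Calls(p) = 1 + Calls(p-1) + Calls(p-2); Calls(0)=Calls(1)=1. For p=6 this gives 25.

Answer: 25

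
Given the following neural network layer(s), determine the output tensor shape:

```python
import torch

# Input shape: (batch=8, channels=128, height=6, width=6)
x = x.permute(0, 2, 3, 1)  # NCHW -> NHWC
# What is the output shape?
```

Input: (8, 128, 6, 6) -> Output: (8, 6, 6, 128)

Answer: (8, 6, 6, 128)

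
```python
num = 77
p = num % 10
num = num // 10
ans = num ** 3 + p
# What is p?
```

Trace:
`num = 77` → num = 77
`p = num % 10` → p = 7
`num = num // 10` → num = 7
`ans = num ** 3 + p` → ans = 350
So p = 7

Answer: 7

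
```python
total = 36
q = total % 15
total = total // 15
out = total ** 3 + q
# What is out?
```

Trace:
`total = 36` → total = 36
`q = total % 15` → q = 6
`total = total // 15` → total = 2
`out = total ** 3 + q` → out = 14
So out = 14

Answer: 14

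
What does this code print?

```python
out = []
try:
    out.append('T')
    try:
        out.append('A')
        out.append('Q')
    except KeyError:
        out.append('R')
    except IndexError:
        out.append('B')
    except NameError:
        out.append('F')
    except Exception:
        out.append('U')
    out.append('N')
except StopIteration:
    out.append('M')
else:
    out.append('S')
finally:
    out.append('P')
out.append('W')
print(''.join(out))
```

Execution trace: 'T' (try body) → 'A' (inner try body) → 'Q' (inner try body, no exception) → 'N' (try body, no exception) → 'S' (else) → 'P' (finally) → 'W' (after the try/except). Output: TAQNSPW

Answer: TAQNSPW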